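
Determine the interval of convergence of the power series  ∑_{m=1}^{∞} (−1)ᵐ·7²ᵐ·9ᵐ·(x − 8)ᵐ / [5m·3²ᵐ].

(391/49, 393/49]

Apply the ratio test: |a_{m+1}| / |a_m| = [5m/5(m+1)] · 49·9/9, which tends to 49 as m → ∞.
Convergence for |x − 8| · 49 < 1, i.e. |x − 8| < 1/49. So R = 1/49.
Check x = 393/49: convergence follows from the alternating series test (terms decrease monotonically to 0).
Endpoint x = 391/49: comparison with the harmonic series Σ 1/m shows the series diverges.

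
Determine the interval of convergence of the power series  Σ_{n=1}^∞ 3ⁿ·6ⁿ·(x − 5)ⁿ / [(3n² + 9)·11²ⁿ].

By the ratio test, |a_{n+1}/a_n| = [(3n² + 9)/(3(n+1)² + 9)] · 3·6/121 → 18/121.
Thus R = 1/(18/121) = 121/18.
When x = 211/18, the series is dominated by a constant times Σ 1/n², which converges (p = 2 > 1).
Check x = -31/18: the series is dominated by a constant times Σ 1/n², which converges (p = 2 > 1).

[-31/18, 211/18]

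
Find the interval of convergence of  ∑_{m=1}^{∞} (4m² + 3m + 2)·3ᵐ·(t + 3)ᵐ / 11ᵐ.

By the ratio test, |a_{m+1}/a_m| = [(4(m+1)² + 3(m+1) + 2)/(4m² + 3m + 2)] · 3/11 → 3/11.
Hence the series converges for |t + 3| < 1/(3/11) = 11/3, so the radius of convergence is 11/3.
Endpoint t = 2/3: the m-th term does not approach 0; divergence by the term test.
When t = -20/3, the terms do not tend to 0, so the series diverges.

(-20/3, 2/3)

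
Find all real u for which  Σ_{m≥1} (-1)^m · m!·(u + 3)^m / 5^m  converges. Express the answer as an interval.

Apply the ratio test: |a_{m+1}| / |a_m| = (m+1) · 1/5, which tends to ∞ as m → ∞.
The terms grow without bound for any (u + 3) ≠ 0, so R = 0 (convergence only at u = -3).

{-3}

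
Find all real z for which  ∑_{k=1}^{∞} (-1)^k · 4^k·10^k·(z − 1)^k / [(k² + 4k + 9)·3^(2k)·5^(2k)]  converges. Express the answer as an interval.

Ratio test: |a_{k+1}/a_k| = [(k² + 4k + 9)/((k+1)² + 4(k+1) + 9)] · 4·10/(9·25) → 8/45 as k → ∞.
The series converges when 8/45 · |z − 1| < 1, giving R = 45/8.
At z = 53/8: the terms are on the order of 1/k², so the series converges absolutely by comparison with the p-series (p = 2 > 1).
Endpoint z = -37/8: absolute convergence follows by limit comparison with Σ 1/k².

[-37/8, 53/8]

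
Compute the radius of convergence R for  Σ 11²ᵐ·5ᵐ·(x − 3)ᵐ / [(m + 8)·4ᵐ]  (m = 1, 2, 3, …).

R = 4/605

The ratio of consecutive coefficients is [(m + 8)/((m+1) + 8)] · 121·5/4 → 605/4.
Convergence for |x − 3| · 605/4 < 1, i.e. |x − 3| < 4/605. So R = 4/605.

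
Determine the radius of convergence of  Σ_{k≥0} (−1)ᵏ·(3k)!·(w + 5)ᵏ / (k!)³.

Apply the ratio test: |a_{k+1}| / |a_k| = (3k+1)·(3k+2)·(3k+3)/(k+1)³, which tends to 27 as k → ∞.
Thus R = 1/(27) = 1/27.

R = 1/27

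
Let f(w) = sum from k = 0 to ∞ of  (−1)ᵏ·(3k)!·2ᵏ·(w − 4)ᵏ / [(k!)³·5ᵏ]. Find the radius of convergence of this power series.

Apply the ratio test: |a_{k+1}| / |a_k| = (3k+1)·(3k+2)·(3k+3)/(k+1)³ · 2/5, which tends to 54/5 as k → ∞.
The series converges when 54/5 · |w − 4| < 1, giving R = 5/54.

R = 5/54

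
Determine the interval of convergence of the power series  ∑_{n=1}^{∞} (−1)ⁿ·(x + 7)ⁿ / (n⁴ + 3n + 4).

By the ratio test, |a_{n+1}/a_n| = (n⁴ + 3n + 4)/((n+1)⁴ + 3(n+1) + 4) → 1.
So the series converges when |x + 7| < 1 and diverges when |x + 7| > 1; R = 1.
At x = -6: absolute convergence follows by limit comparison with Σ 1/n⁴.
When x = -8, absolute convergence follows by limit comparison with Σ 1/n⁴.

[-8, -6]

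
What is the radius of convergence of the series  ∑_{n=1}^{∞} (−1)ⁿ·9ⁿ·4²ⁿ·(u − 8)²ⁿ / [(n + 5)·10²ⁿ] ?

R = 5/6

The ratio of consecutive coefficients is [(n + 5)/((n+1) + 5)] · 9·16/100 → 36/25.
Successive powers of (u − 8) differ by 2, so the series converges when |u − 8|² · 36/25 < 1, i.e. |u − 8| < √(25/36) = 5/6. So R = 5/6.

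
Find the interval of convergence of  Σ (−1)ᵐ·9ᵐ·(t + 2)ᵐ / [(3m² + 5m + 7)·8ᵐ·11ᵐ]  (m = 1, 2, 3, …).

[-106/9, 70/9]

Ratio test: |a_{m+1}/a_m| = [(3m² + 5m + 7)/(3(m+1)² + 5(m+1) + 7)] · 9/(8·11) → 9/88 as m → ∞.
Thus R = 1/(9/88) = 88/9.
Endpoint t = 70/9: the series is dominated by a constant times Σ 1/m², which converges (p = 2 > 1).
At t = -106/9: the series is dominated by a constant times Σ 1/m², which converges (p = 2 > 1).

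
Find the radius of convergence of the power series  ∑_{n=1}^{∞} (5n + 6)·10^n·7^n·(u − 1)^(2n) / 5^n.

R = √14/14

By the ratio test, |a_{n+1}/a_n| = [(5(n+1) + 6)/(5n + 6)] · 10·7/5 → 14.
Writing y = (u − 1)², the series in y has radius 1/14, so |u − 1| < √(1/14) and R = √14/14.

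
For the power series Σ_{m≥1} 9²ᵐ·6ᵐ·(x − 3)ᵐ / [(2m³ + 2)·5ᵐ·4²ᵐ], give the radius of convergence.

R = 40/243

Apply the ratio test: |a_{m+1}| / |a_m| = [(2m³ + 2)/(2(m+1)³ + 2)] · 81·6/(5·16), which tends to 243/40 as m → ∞.
Thus R = 1/(243/40) = 40/243.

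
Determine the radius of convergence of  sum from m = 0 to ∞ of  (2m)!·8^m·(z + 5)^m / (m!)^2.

The ratio of consecutive coefficients is (2m+1)·(2m+2)/(m+1)² · 8 → 32.
The series converges when 32 · |z + 5| < 1, giving R = 1/32.

R = 1/32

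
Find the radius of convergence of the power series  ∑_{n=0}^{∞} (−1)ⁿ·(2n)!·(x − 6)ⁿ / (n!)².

Apply the ratio test: |a_{n+1}| / |a_n| = (2n+1)·(2n+2)/(n+1)², which tends to 4 as n → ∞.
The series converges when 4 · |x − 6| < 1, giving R = 1/4.

R = 1/4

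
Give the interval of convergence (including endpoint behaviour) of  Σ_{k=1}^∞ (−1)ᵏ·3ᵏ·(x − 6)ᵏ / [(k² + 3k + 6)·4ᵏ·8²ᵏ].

Apply the ratio test: |a_{k+1}| / |a_k| = [(k² + 3k + 6)/((k+1)² + 3(k+1) + 6)] · 3/(4·64), which tends to 3/256 as k → ∞.
Thus R = 1/(3/256) = 256/3.
When x = 274/3, absolute convergence follows by limit comparison with Σ 1/k².
At x = -238/3: the series is dominated by a constant times Σ 1/k², which converges (p = 2 > 1).

[-238/3, 274/3]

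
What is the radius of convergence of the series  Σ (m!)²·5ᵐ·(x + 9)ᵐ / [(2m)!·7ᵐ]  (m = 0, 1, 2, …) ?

Ratio test: |a_{m+1}/a_m| = (m+1)²/[(2m+1)·(2m+2)] · 5/7 → 5/28 as m → ∞.
Thus R = 1/(5/28) = 28/5.

R = 28/5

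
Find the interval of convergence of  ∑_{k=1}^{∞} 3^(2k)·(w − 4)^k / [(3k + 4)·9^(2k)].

The ratio of consecutive coefficients is [(3k + 4)/(3(k+1) + 4)] · 9/81 → 1/9.
Hence the series converges for |w − 4| < 1/(1/9) = 9, so the radius of convergence is 9.
Endpoint w = 13: comparison with the harmonic series Σ 1/k shows the series diverges.
Check w = -5: the terms alternate in sign and decrease monotonically to 0 in absolute value (size ~ c/k), so the alternating series test gives convergence.

[-5, 13)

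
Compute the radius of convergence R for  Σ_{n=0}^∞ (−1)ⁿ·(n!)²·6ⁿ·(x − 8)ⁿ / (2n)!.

R = 2/3

By the ratio test, |a_{n+1}/a_n| = (n+1)²/[(2n+1)·(2n+2)] · 6 → 3/2.
Hence the series converges for |x − 8| < 1/(3/2) = 2/3, so the radius of convergence is 2/3.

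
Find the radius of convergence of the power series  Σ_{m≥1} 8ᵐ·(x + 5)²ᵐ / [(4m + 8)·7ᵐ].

By the ratio test, |a_{m+1}/a_m| = [(4m + 8)/(4(m+1) + 8)] · 8/7 → 8/7.
Writing y = (x + 5)², the series in y has radius 7/8, so |x + 5| < √(7/8) and R = √14/4.

R = √14/4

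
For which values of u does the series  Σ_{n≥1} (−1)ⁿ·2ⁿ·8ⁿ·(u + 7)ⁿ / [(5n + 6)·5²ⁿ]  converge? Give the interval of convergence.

(-137/16, -87/16]

By the ratio test, |a_{n+1}/a_n| = [(5n + 6)/(5(n+1) + 6)] · 2·8/25 → 16/25.
Convergence for |u + 7| · 16/25 < 1, i.e. |u + 7| < 25/16. So R = 25/16.
When u = -87/16, an alternating series whose terms decrease to 0 in absolute value, so it converges by the Leibniz criterion.
At u = -137/16: the terms are asymptotic to a nonzero constant times 1/n, so the series diverges by limit comparison with Σ 1/n.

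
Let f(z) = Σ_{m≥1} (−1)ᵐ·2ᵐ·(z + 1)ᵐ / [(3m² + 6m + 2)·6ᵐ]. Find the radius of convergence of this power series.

By the ratio test, |a_{m+1}/a_m| = [(3m² + 6m + 2)/(3(m+1)² + 6(m+1) + 2)] · 2/6 → 1/3.
Convergence for |z + 1| · 1/3 < 1, i.e. |z + 1| < 3. So R = 3.

R = 3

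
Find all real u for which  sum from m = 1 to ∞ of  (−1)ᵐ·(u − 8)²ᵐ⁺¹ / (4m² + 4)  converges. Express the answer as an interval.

[7, 9]

By the ratio test, |a_{m+1}/a_m| = (4m² + 4)/(4(m+1)² + 4) → 1.
Since the exponent of (u − 8) increases by 2 each term, convergence requires |u − 8|² < 1, hence R = 1.
When u = 9, the terms are on the order of 1/m², so the series converges absolutely by comparison with the p-series (p = 2 > 1).
Endpoint u = 7: the series is dominated by a constant times Σ 1/m², which converges (p = 2 > 1).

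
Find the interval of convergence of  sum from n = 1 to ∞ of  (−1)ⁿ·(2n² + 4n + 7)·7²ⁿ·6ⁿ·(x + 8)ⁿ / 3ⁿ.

(-785/98, -783/98)

Ratio test: |a_{n+1}/a_n| = [(2(n+1)² + 4(n+1) + 7)/(2n² + 4n + 7)] · 49·6/3 → 98 as n → ∞.
The series converges when 98 · |x + 8| < 1, giving R = 1/98.
When x = -783/98, the terms do not tend to 0, so the series diverges.
Check x = -785/98: the n-th term does not approach 0; divergence by the term test.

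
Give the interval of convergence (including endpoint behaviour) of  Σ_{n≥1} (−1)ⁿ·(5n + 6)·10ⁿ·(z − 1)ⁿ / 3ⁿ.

(7/10, 13/10)

Ratio test: |a_{n+1}/a_n| = [(5(n+1) + 6)/(5n + 6)] · 10/3 → 10/3 as n → ∞.
The series converges when 10/3 · |z − 1| < 1, giving R = 3/10.
Endpoint z = 13/10: the terms do not tend to 0, so the series diverges.
Check z = 7/10: the n-th term does not approach 0; divergence by the term test.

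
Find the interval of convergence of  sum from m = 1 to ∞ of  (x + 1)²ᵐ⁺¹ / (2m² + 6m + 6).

[-2, 0]

By the ratio test, |a_{m+1}/a_m| = (2m² + 6m + 6)/(2(m+1)² + 6(m+1) + 6) → 1.
Since the exponent of (x + 1) increases by 2 each term, convergence requires |x + 1|² < 1, hence R = 1.
Check x = 0: the terms are on the order of 1/m², so the series converges absolutely by comparison with the p-series (p = 2 > 1).
Endpoint x = -2: the terms are on the order of 1/m², so the series converges absolutely by comparison with the p-series (p = 2 > 1).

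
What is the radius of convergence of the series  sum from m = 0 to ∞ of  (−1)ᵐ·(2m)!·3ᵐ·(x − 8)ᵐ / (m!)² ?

R = 1/12

Ratio test: |a_{m+1}/a_m| = (2m+1)·(2m+2)/(m+1)² · 3 → 12 as m → ∞.
Hence the series converges for |x − 8| < 1/(12) = 1/12, so the radius of convergence is 1/12.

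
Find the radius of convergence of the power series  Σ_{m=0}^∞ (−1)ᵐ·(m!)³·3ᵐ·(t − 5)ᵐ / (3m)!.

By the ratio test, |a_{m+1}/a_m| = (m+1)³/[(3m+1)·(3m+2)·(3m+3)] · 3 → 1/9.
Hence the series converges for |t − 5| < 1/(1/9) = 9, so the radius of convergence is 9.

R = 9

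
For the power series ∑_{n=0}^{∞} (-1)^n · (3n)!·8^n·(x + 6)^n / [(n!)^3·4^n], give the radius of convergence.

Ratio test: |a_{n+1}/a_n| = (3n+1)·(3n+2)·(3n+3)/(n+1)³ · 8/4 → 54 as n → ∞.
Convergence for |x + 6| · 54 < 1, i.e. |x + 6| < 1/54. So R = 1/54.

R = 1/54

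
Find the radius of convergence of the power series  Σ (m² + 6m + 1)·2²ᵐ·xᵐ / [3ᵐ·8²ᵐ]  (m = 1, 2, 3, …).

R = 48

By the ratio test, |a_{m+1}/a_m| = [((m+1)² + 6(m+1) + 1)/(m² + 6m + 1)] · 4/(3·64) → 1/48.
Thus R = 1/(1/48) = 48.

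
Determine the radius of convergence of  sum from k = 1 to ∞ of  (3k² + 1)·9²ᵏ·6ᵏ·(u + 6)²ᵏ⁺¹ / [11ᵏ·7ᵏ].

Ratio test: |a_{k+1}/a_k| = [(3(k+1)² + 1)/(3k² + 1)] · 81·6/(11·7) → 486/77 as k → ∞.
Since the exponent of (u + 6) increases by 2 each term, convergence requires |u + 6|² < 77/486, hence R = √462/54.

R = √462/54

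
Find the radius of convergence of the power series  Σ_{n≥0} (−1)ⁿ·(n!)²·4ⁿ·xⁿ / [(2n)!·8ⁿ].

R = 8

Apply the ratio test: |a_{n+1}| / |a_n| = (n+1)²/[(2n+1)·(2n+2)] · 4/8, which tends to 1/8 as n → ∞.
Hence the series converges for |x| < 1/(1/8) = 8, so the radius of convergence is 8.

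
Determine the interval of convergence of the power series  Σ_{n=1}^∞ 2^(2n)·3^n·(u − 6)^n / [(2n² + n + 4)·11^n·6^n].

[1/2, 23/2]

Apply the ratio test: |a_{n+1}| / |a_n| = [(2n² + n + 4)/(2(n+1)² + (n+1) + 4)] · 4·3/(11·6), which tends to 2/11 as n → ∞.
Hence the series converges for |u − 6| < 1/(2/11) = 11/2, so the radius of convergence is 11/2.
When u = 23/2, the terms are on the order of 1/n², so the series converges absolutely by comparison with the p-series (p = 2 > 1).
At u = 1/2: the terms are on the order of 1/n², so the series converges absolutely by comparison with the p-series (p = 2 > 1).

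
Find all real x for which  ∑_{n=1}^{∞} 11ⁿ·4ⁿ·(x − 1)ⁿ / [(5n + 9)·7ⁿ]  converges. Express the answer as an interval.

The ratio of consecutive coefficients is [(5n + 9)/(5(n+1) + 9)] · 11·4/7 → 44/7.
Hence the series converges for |x − 1| < 1/(44/7) = 7/44, so the radius of convergence is 7/44.
When x = 51/44, the terms are asymptotic to a nonzero constant times 1/n, so the series diverges by limit comparison with Σ 1/n.
When x = 37/44, the terms alternate in sign and decrease monotonically to 0 in absolute value (size ~ c/n), so the alternating series test gives convergence.

[37/44, 51/44)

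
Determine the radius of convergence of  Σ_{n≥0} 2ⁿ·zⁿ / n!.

Apply the ratio test: |a_{n+1}| / |a_n| = 2 · 1/(n+1), which tends to 0 as n → ∞.
The limit is 0, so the series converges for all z; R = ∞.

R = ∞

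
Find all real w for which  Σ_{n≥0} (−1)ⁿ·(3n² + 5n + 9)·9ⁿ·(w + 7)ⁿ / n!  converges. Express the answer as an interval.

(−∞, ∞)

The ratio of consecutive coefficients is (3(n+1)² + 5(n+1) + 9)/(3n² + 5n + 9) · 9 · 1/(n+1) → 0.
Since the limit is 0 < 1 for every w, the series converges on all of ℝ and R = ∞.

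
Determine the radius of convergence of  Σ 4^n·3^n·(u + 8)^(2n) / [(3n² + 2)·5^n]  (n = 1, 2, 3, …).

R = √15/6

Apply the ratio test: |a_{n+1}| / |a_n| = [(3n² + 2)/(3(n+1)² + 2)] · 4·3/5, which tends to 12/5 as n → ∞.
Writing y = (u + 8)², the series in y has radius 5/12, so |u + 8| < √(5/12) and R = √15/6.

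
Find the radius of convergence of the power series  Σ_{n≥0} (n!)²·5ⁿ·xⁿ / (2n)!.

The ratio of consecutive coefficients is (n+1)²/[(2n+1)·(2n+2)] · 5 → 5/4.
The series converges when 5/4 · |x| < 1, giving R = 4/5.

R = 4/5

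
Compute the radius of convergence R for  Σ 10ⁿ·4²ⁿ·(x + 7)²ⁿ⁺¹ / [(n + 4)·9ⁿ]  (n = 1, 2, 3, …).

Apply the ratio test: |a_{n+1}| / |a_n| = [(n + 4)/((n+1) + 4)] · 10·16/9, which tends to 160/9 as n → ∞.
Writing y = (x + 7)², the series in y has radius 9/160, so |x + 7| < √(9/160) and R = 3√10/40.

R = 3√10/40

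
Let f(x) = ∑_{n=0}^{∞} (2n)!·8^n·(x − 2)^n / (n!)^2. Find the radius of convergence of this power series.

R = 1/32

The ratio of consecutive coefficients is (2n+1)·(2n+2)/(n+1)² · 8 → 32.
Convergence for |x − 2| · 32 < 1, i.e. |x − 2| < 1/32. So R = 1/32.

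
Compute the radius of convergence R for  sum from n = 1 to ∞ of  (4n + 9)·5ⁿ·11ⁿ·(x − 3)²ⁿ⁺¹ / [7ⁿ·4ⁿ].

R = 2√385/55

The ratio of consecutive coefficients is [(4(n+1) + 9)/(4n + 9)] · 5·11/(7·4) → 55/28.
Writing y = (x − 3)², the series in y has radius 28/55, so |x − 3| < √(28/55) and R = 2√385/55.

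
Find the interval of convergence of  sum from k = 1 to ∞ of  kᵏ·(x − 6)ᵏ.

{6}

By the Cauchy root test, |a_k|^(1/k) = k → ∞.
Since the k-th root of |a_k| is unbounded, the series converges only at x = 6; R = 0.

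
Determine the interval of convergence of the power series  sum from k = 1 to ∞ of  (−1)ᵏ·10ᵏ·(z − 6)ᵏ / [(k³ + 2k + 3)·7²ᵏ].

[11/10, 109/10]

Apply the ratio test: |a_{k+1}| / |a_k| = [(k³ + 2k + 3)/((k+1)³ + 2(k+1) + 3)] · 10/49, which tends to 10/49 as k → ∞.
Thus R = 1/(10/49) = 49/10.
At z = 109/10: the series is dominated by a constant times Σ 1/k³, which converges (p = 3 > 1).
Check z = 11/10: the terms are on the order of 1/k³, so the series converges absolutely by comparison with the p-series (p = 3 > 1).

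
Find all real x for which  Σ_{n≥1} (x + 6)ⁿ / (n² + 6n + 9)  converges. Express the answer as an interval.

[-7, -5]

Ratio test: |a_{n+1}/a_n| = (n² + 6n + 9)/((n+1)² + 6(n+1) + 9) → 1 as n → ∞.
So the series converges when |x + 6| < 1 and diverges when |x + 6| > 1; R = 1.
At x = -5: the series is dominated by a constant times Σ 1/n², which converges (p = 2 > 1).
At x = -7: absolute convergence follows by limit comparison with Σ 1/n².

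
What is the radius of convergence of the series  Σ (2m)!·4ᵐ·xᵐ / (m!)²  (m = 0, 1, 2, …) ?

R = 1/16

By the ratio test, |a_{m+1}/a_m| = (2m+1)·(2m+2)/(m+1)² · 4 → 16.
Convergence for |x| · 16 < 1, i.e. |x| < 1/16. So R = 1/16.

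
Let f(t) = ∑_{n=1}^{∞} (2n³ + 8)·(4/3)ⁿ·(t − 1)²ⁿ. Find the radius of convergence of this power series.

By the ratio test, |a_{n+1}/a_n| = [(2(n+1)³ + 8)/(2n³ + 8)] · 4/3 → 4/3.
Since the exponent of (t − 1) increases by 2 each term, convergence requires |t − 1|² < 3/4, hence R = √3/2.

R = √3/2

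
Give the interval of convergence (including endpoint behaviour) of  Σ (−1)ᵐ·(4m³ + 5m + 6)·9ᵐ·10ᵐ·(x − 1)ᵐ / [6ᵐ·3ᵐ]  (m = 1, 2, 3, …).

(4/5, 6/5)

By the ratio test, |a_{m+1}/a_m| = [(4(m+1)³ + 5(m+1) + 6)/(4m³ + 5m + 6)] · 9·10/(6·3) → 5.
Convergence for |x − 1| · 5 < 1, i.e. |x − 1| < 1/5. So R = 1/5.
Check x = 6/5: the m-th term does not approach 0; divergence by the term test.
At x = 4/5: the terms have absolute value of order m³, which does not tend to 0, so the series diverges by the divergence test.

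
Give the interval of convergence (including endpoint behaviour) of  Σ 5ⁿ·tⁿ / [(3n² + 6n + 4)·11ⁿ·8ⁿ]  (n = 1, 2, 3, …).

By the ratio test, |a_{n+1}/a_n| = [(3n² + 6n + 4)/(3(n+1)² + 6(n+1) + 4)] · 5/(11·8) → 5/88.
Convergence for |t| · 5/88 < 1, i.e. |t| < 88/5. So R = 88/5.
Check t = 88/5: the terms are on the order of 1/n², so the series converges absolutely by comparison with the p-series (p = 2 > 1).
When t = -88/5, the terms are on the order of 1/n², so the series converges absolutely by comparison with the p-series (p = 2 > 1).

[-88/5, 88/5]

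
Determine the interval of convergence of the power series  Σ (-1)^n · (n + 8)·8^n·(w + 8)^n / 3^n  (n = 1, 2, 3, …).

(-67/8, -61/8)

The ratio of consecutive coefficients is [((n+1) + 8)/(n + 8)] · 8/3 → 8/3.
The series converges when 8/3 · |w + 8| < 1, giving R = 3/8.
Endpoint w = -61/8: the n-th term does not approach 0; divergence by the term test.
At w = -67/8: the terms have absolute value of order n, which does not tend to 0, so the series diverges by the divergence test.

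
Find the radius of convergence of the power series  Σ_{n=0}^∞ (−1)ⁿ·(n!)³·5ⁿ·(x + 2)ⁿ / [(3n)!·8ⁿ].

Ratio test: |a_{n+1}/a_n| = (n+1)³/[(3n+1)·(3n+2)·(3n+3)] · 5/8 → 5/216 as n → ∞.
Thus R = 1/(5/216) = 216/5.

R = 216/5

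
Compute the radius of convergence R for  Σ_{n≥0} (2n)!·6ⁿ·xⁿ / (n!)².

Apply the ratio test: |a_{n+1}| / |a_n| = (2n+1)·(2n+2)/(n+1)² · 6, which tends to 24 as n → ∞.
The series converges when 24 · |x| < 1, giving R = 1/24.

R = 1/24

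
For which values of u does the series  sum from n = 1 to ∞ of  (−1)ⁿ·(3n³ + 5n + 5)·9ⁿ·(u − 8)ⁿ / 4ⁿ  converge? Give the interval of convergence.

By the ratio test, |a_{n+1}/a_n| = [(3(n+1)³ + 5(n+1) + 5)/(3n³ + 5n + 5)] · 9/4 → 9/4.
Thus R = 1/(9/4) = 4/9.
Check u = 76/9: the n-th term does not approach 0; divergence by the term test.
At u = 68/9: the terms do not tend to 0, so the series diverges.

(68/9, 76/9)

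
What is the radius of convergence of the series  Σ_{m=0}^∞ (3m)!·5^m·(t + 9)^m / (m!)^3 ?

Apply the ratio test: |a_{m+1}| / |a_m| = (3m+1)·(3m+2)·(3m+3)/(m+1)³ · 5, which tends to 135 as m → ∞.
Thus R = 1/(135) = 1/135.

R = 1/135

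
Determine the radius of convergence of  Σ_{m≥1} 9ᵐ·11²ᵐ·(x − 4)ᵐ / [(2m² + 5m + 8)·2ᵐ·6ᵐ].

R = 4/363

The ratio of consecutive coefficients is [(2m² + 5m + 8)/(2(m+1)² + 5(m+1) + 8)] · 9·121/(2·6) → 363/4.
The series converges when 363/4 · |x − 4| < 1, giving R = 4/363.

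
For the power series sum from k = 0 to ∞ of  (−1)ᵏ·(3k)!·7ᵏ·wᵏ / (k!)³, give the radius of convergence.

The ratio of consecutive coefficients is (3k+1)·(3k+2)·(3k+3)/(k+1)³ · 7 → 189.
Thus R = 1/(189) = 1/189.

R = 1/189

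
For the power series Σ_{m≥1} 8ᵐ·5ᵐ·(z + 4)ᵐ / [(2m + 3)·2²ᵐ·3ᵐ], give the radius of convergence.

Ratio test: |a_{m+1}/a_m| = [(2m + 3)/(2(m+1) + 3)] · 8·5/(4·3) → 10/3 as m → ∞.
Thus R = 1/(10/3) = 3/10.

R = 3/10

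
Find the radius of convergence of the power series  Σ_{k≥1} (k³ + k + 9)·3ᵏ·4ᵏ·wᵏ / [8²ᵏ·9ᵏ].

R = 48

Ratio test: |a_{k+1}/a_k| = [((k+1)³ + (k+1) + 9)/(k³ + k + 9)] · 3·4/(64·9) → 1/48 as k → ∞.
Hence the series converges for |w| < 1/(1/48) = 48, so the radius of convergence is 48.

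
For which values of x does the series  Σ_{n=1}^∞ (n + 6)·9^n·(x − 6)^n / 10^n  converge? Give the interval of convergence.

(44/9, 64/9)

Apply the ratio test: |a_{n+1}| / |a_n| = [((n+1) + 6)/(n + 6)] · 9/10, which tends to 9/10 as n → ∞.
Hence the series converges for |x − 6| < 1/(9/10) = 10/9, so the radius of convergence is 10/9.
Check x = 64/9: the terms have absolute value of order n, which does not tend to 0, so the series diverges by the divergence test.
Endpoint x = 44/9: the terms do not tend to 0, so the series diverges.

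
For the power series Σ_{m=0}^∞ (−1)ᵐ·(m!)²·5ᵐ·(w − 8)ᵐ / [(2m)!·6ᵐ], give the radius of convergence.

By the ratio test, |a_{m+1}/a_m| = (m+1)²/[(2m+1)·(2m+2)] · 5/6 → 5/24.
Hence the series converges for |w − 8| < 1/(5/24) = 24/5, so the radius of convergence is 24/5.

R = 24/5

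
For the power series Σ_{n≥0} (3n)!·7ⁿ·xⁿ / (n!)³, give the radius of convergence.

R = 1/189

By the ratio test, |a_{n+1}/a_n| = (3n+1)·(3n+2)·(3n+3)/(n+1)³ · 7 → 189.
Hence the series converges for |x| < 1/(189) = 1/189, so the radius of convergence is 1/189.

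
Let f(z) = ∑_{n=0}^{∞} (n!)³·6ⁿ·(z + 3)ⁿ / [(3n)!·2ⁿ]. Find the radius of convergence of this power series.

Apply the ratio test: |a_{n+1}| / |a_n| = (n+1)³/[(3n+1)·(3n+2)·(3n+3)] · 6/2, which tends to 1/9 as n → ∞.
The series converges when 1/9 · |z + 3| < 1, giving R = 9.

R = 9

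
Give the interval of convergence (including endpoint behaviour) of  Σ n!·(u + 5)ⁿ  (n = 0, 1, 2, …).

{-5}

By the ratio test, |a_{n+1}/a_n| = (n+1) → ∞.
The terms grow without bound for any (u + 5) ≠ 0, so R = 0 (convergence only at u = -5).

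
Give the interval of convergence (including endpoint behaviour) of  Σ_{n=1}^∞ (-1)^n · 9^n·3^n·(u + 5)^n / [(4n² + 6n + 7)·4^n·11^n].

[-179/27, -91/27]

By the ratio test, |a_{n+1}/a_n| = [(4n² + 6n + 7)/(4(n+1)² + 6(n+1) + 7)] · 9·3/(4·11) → 27/44.
Thus R = 1/(27/44) = 44/27.
Check u = -91/27: the series is dominated by a constant times Σ 1/n², which converges (p = 2 > 1).
Endpoint u = -179/27: the terms are on the order of 1/n², so the series converges absolutely by comparison with the p-series (p = 2 > 1).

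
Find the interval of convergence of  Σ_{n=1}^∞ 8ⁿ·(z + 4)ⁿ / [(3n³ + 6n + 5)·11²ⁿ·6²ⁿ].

[-1097/2, 1081/2]

The ratio of consecutive coefficients is [(3n³ + 6n + 5)/(3(n+1)³ + 6(n+1) + 5)] · 8/(121·36) → 2/1089.
The series converges when 2/1089 · |z + 4| < 1, giving R = 1089/2.
When z = 1081/2, the series is dominated by a constant times Σ 1/n³, which converges (p = 3 > 1).
When z = -1097/2, the series is dominated by a constant times Σ 1/n³, which converges (p = 3 > 1).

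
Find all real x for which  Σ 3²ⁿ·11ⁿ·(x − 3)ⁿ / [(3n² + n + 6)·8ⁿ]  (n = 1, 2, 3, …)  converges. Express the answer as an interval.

The ratio of consecutive coefficients is [(3n² + n + 6)/(3(n+1)² + (n+1) + 6)] · 9·11/8 → 99/8.
Convergence for |x − 3| · 99/8 < 1, i.e. |x − 3| < 8/99. So R = 8/99.
Check x = 305/99: the series is dominated by a constant times Σ 1/n², which converges (p = 2 > 1).
Check x = 289/99: the series is dominated by a constant times Σ 1/n², which converges (p = 2 > 1).

[289/99, 305/99]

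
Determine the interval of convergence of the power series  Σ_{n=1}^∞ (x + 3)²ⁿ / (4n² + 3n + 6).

[-4, -2]

By the ratio test, |a_{n+1}/a_n| = (4n² + 3n + 6)/(4(n+1)² + 3(n+1) + 6) → 1.
Successive powers of (x + 3) differ by 2, so the series converges when |x + 3|² · 1 < 1, i.e. |x + 3| < √(1) = 1. So R = 1.
When x = -2, absolute convergence follows by limit comparison with Σ 1/n².
When x = -4, absolute convergence follows by limit comparison with Σ 1/n².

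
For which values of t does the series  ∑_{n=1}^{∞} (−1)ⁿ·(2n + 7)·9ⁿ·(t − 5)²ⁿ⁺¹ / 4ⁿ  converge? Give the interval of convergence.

(13/3, 17/3)

Ratio test: |a_{n+1}/a_n| = [(2(n+1) + 7)/(2n + 7)] · 9/4 → 9/4 as n → ∞.
Since the exponent of (t − 5) increases by 2 each term, convergence requires |t − 5|² < 4/9, hence R = 2/3.
Check t = 17/3: the terms have absolute value of order n, which does not tend to 0, so the series diverges by the divergence test.
At t = 13/3: the n-th term does not approach 0; divergence by the term test.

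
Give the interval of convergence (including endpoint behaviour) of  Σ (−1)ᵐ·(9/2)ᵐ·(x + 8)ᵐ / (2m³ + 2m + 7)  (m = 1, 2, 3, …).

[-74/9, -70/9]

By the ratio test, |a_{m+1}/a_m| = [(2m³ + 2m + 7)/(2(m+1)³ + 2(m+1) + 7)] · 9/2 → 9/2.
Thus R = 1/(9/2) = 2/9.
Endpoint x = -70/9: the terms are on the order of 1/m³, so the series converges absolutely by comparison with the p-series (p = 3 > 1).
Endpoint x = -74/9: absolute convergence follows by limit comparison with Σ 1/m³.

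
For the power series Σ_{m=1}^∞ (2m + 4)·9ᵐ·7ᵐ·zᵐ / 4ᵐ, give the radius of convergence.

By the ratio test, |a_{m+1}/a_m| = [(2(m+1) + 4)/(2m + 4)] · 9·7/4 → 63/4.
Convergence for |z| · 63/4 < 1, i.e. |z| < 4/63. So R = 4/63.

R = 4/63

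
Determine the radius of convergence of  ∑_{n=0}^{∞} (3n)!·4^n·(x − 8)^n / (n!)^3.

R = 1/108

Apply the ratio test: |a_{n+1}| / |a_n| = (3n+1)·(3n+2)·(3n+3)/(n+1)³ · 4, which tends to 108 as n → ∞.
Hence the series converges for |x − 8| < 1/(108) = 1/108, so the radius of convergence is 1/108.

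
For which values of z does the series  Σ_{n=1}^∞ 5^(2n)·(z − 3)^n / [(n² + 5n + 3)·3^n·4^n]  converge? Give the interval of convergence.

The ratio of consecutive coefficients is [(n² + 5n + 3)/((n+1)² + 5(n+1) + 3)] · 25/(3·4) → 25/12.
Thus R = 1/(25/12) = 12/25.
When z = 87/25, absolute convergence follows by limit comparison with Σ 1/n².
When z = 63/25, the terms are on the order of 1/n², so the series converges absolutely by comparison with the p-series (p = 2 > 1).

[63/25, 87/25]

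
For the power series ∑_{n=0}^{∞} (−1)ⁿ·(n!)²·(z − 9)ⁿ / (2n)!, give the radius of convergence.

By the ratio test, |a_{n+1}/a_n| = (n+1)²/[(2n+1)·(2n+2)] → 1/4.
The series converges when 1/4 · |z − 9| < 1, giving R = 4.

R = 4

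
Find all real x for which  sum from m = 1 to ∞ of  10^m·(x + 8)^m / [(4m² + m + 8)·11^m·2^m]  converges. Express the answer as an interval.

Ratio test: |a_{m+1}/a_m| = [(4m² + m + 8)/(4(m+1)² + (m+1) + 8)] · 10/(11·2) → 5/11 as m → ∞.
The series converges when 5/11 · |x + 8| < 1, giving R = 11/5.
At x = -29/5: the series is dominated by a constant times Σ 1/m², which converges (p = 2 > 1).
When x = -51/5, the series is dominated by a constant times Σ 1/m², which converges (p = 2 > 1).

[-51/5, -29/5]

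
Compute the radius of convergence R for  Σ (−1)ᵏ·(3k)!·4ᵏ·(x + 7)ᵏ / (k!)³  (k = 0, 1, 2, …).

R = 1/108

By the ratio test, |a_{k+1}/a_k| = (3k+1)·(3k+2)·(3k+3)/(k+1)³ · 4 → 108.
The series converges when 108 · |x + 7| < 1, giving R = 1/108.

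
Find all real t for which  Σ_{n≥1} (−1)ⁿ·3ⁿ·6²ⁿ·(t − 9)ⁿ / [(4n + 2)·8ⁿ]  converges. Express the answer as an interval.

Ratio test: |a_{n+1}/a_n| = [(4n + 2)/(4(n+1) + 2)] · 3·36/8 → 27/2 as n → ∞.
Thus R = 1/(27/2) = 2/27.
Check t = 245/27: the terms alternate in sign and decrease monotonically to 0 in absolute value (size ~ c/n), so the alternating series test gives convergence.
At t = 241/27: comparison with the harmonic series Σ 1/n shows the series diverges.

(241/27, 245/27]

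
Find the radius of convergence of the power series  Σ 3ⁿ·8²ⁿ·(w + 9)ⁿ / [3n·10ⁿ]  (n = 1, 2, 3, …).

Apply the ratio test: |a_{n+1}| / |a_n| = [3n/3(n+1)] · 3·64/10, which tends to 96/5 as n → ∞.
Hence the series converges for |w + 9| < 1/(96/5) = 5/96, so the radius of convergence is 5/96.

R = 5/96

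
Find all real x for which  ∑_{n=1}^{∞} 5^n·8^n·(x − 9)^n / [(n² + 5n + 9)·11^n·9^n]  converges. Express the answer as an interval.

[261/40, 459/40]

Apply the ratio test: |a_{n+1}| / |a_n| = [(n² + 5n + 9)/((n+1)² + 5(n+1) + 9)] · 5·8/(11·9), which tends to 40/99 as n → ∞.
Hence the series converges for |x − 9| < 1/(40/99) = 99/40, so the radius of convergence is 99/40.
Check x = 459/40: the series is dominated by a constant times Σ 1/n², which converges (p = 2 > 1).
At x = 261/40: absolute convergence follows by limit comparison with Σ 1/n².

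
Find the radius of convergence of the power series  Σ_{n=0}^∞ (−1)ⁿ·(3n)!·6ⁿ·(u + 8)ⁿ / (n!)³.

The ratio of consecutive coefficients is (3n+1)·(3n+2)·(3n+3)/(n+1)³ · 6 → 162.
Convergence for |u + 8| · 162 < 1, i.e. |u + 8| < 1/162. So R = 1/162.

R = 1/162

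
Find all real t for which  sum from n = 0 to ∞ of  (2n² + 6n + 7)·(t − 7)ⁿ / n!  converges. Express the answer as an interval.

The ratio of consecutive coefficients is (2(n+1)² + 6(n+1) + 7)/(2n² + 6n + 7) · 1/(n+1) → 0.
Since the limit is 0 < 1 for every t, the series converges on all of ℝ and R = ∞.

(−∞, ∞)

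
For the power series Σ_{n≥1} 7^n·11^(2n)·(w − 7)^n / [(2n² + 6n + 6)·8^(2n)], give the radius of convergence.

R = 64/847

Apply the ratio test: |a_{n+1}| / |a_n| = [(2n² + 6n + 6)/(2(n+1)² + 6(n+1) + 6)] · 7·121/64, which tends to 847/64 as n → ∞.
Hence the series converges for |w − 7| < 1/(847/64) = 64/847, so the radius of convergence is 64/847.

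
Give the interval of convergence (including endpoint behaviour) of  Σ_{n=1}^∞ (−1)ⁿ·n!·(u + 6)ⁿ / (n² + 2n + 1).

{-6}

Ratio test: |a_{n+1}/a_n| = (n+1) · (n² + 2n + 1)/((n+1)² + 2(n+1) + 1) → ∞ as n → ∞.
The terms grow without bound for any (u + 6) ≠ 0, so R = 0 (convergence only at u = -6).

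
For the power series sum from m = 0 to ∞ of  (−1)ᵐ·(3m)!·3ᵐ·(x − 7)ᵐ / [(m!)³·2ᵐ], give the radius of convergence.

R = 2/81

By the ratio test, |a_{m+1}/a_m| = (3m+1)·(3m+2)·(3m+3)/(m+1)³ · 3/2 → 81/2.
Thus R = 1/(81/2) = 2/81.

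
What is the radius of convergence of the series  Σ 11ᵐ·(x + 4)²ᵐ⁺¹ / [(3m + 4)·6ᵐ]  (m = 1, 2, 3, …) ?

R = √66/11

Ratio test: |a_{m+1}/a_m| = [(3m + 4)/(3(m+1) + 4)] · 11/6 → 11/6 as m → ∞.
Writing y = (x + 4)², the series in y has radius 6/11, so |x + 4| < √(6/11) and R = √66/11.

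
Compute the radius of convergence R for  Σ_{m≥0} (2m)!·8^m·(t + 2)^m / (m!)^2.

R = 1/32

Ratio test: |a_{m+1}/a_m| = (2m+1)·(2m+2)/(m+1)² · 8 → 32 as m → ∞.
The series converges when 32 · |t + 2| < 1, giving R = 1/32.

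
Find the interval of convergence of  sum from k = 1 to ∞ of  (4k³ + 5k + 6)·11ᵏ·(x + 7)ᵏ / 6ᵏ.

(-83/11, -71/11)

Ratio test: |a_{k+1}/a_k| = [(4(k+1)³ + 5(k+1) + 6)/(4k³ + 5k + 6)] · 11/6 → 11/6 as k → ∞.
Hence the series converges for |x + 7| < 1/(11/6) = 6/11, so the radius of convergence is 6/11.
When x = -71/11, the k-th term does not approach 0; divergence by the term test.
At x = -83/11: the terms do not tend to 0, so the series diverges.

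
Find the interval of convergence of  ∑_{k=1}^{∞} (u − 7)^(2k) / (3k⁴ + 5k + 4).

[6, 8]

The ratio of consecutive coefficients is (3k⁴ + 5k + 4)/(3(k+1)⁴ + 5(k+1) + 4) → 1.
Successive powers of (u − 7) differ by 2, so the series converges when |u − 7|² · 1 < 1, i.e. |u − 7| < √(1) = 1. So R = 1.
When u = 8, absolute convergence follows by limit comparison with Σ 1/k⁴.
At u = 6: the series is dominated by a constant times Σ 1/k⁴, which converges (p = 4 > 1).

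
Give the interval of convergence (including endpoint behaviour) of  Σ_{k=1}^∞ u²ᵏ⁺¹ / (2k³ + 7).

[-1, 1]

Ratio test: |a_{k+1}/a_k| = (2k³ + 7)/(2(k+1)³ + 7) → 1 as k → ∞.
Successive powers of u differ by 2, so the series converges when |u|² · 1 < 1, i.e. |u| < √(1) = 1. So R = 1.
Endpoint u = 1: the terms are on the order of 1/k³, so the series converges absolutely by comparison with the p-series (p = 3 > 1).
At u = -1: the series is dominated by a constant times Σ 1/k³, which converges (p = 3 > 1).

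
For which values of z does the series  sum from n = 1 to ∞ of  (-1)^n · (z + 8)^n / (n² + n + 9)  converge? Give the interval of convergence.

[-9, -7]

Ratio test: |a_{n+1}/a_n| = (n² + n + 9)/((n+1)² + (n+1) + 9) → 1 as n → ∞.
So the series converges when |z + 8| < 1 and diverges when |z + 8| > 1; R = 1.
Check z = -7: absolute convergence follows by limit comparison with Σ 1/n².
When z = -9, absolute convergence follows by limit comparison with Σ 1/n².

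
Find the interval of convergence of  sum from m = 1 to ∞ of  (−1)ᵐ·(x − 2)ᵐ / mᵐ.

(−∞, ∞)

Root test: |a_m|^(1/m) = 1/m → 0.
Since the m-th root of |a_m| tends to 0, the series converges for all real x; R = ∞.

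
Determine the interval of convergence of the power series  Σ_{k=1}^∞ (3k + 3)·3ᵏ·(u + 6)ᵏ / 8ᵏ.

By the ratio test, |a_{k+1}/a_k| = [(3(k+1) + 3)/(3k + 3)] · 3/8 → 3/8.
Thus R = 1/(3/8) = 8/3.
Endpoint u = -10/3: the terms have absolute value of order k, which does not tend to 0, so the series diverges by the divergence test.
When u = -26/3, the k-th term does not approach 0; divergence by the term test.

(-26/3, -10/3)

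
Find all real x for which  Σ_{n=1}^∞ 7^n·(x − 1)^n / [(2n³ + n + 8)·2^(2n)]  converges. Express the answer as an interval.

[3/7, 11/7]

Ratio test: |a_{n+1}/a_n| = [(2n³ + n + 8)/(2(n+1)³ + (n+1) + 8)] · 7/4 → 7/4 as n → ∞.
Hence the series converges for |x − 1| < 1/(7/4) = 4/7, so the radius of convergence is 4/7.
Endpoint x = 11/7: absolute convergence follows by limit comparison with Σ 1/n³.
Endpoint x = 3/7: the series is dominated by a constant times Σ 1/n³, which converges (p = 3 > 1).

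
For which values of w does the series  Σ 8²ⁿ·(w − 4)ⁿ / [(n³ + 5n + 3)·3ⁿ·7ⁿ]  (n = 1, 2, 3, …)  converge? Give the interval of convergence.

The ratio of consecutive coefficients is [(n³ + 5n + 3)/((n+1)³ + 5(n+1) + 3)] · 64/(3·7) → 64/21.
Hence the series converges for |w − 4| < 1/(64/21) = 21/64, so the radius of convergence is 21/64.
When w = 277/64, absolute convergence follows by limit comparison with Σ 1/n³.
At w = 235/64: absolute convergence follows by limit comparison with Σ 1/n³.

[235/64, 277/64]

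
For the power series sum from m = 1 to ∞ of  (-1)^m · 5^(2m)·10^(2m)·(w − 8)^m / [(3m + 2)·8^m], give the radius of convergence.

Ratio test: |a_{m+1}/a_m| = [(3m + 2)/(3(m+1) + 2)] · 25·100/8 → 625/2 as m → ∞.
The series converges when 625/2 · |w − 8| < 1, giving R = 2/625.

R = 2/625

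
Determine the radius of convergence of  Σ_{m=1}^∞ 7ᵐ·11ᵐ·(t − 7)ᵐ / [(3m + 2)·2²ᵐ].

By the ratio test, |a_{m+1}/a_m| = [(3m + 2)/(3(m+1) + 2)] · 7·11/4 → 77/4.
Convergence for |t − 7| · 77/4 < 1, i.e. |t − 7| < 4/77. So R = 4/77.

R = 4/77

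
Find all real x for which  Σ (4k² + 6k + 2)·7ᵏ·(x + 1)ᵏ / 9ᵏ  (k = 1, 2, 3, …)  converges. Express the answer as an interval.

The ratio of consecutive coefficients is [(4(k+1)² + 6(k+1) + 2)/(4k² + 6k + 2)] · 7/9 → 7/9.
Hence the series converges for |x + 1| < 1/(7/9) = 9/7, so the radius of convergence is 9/7.
When x = 2/7, the k-th term does not approach 0; divergence by the term test.
Check x = -16/7: the terms have absolute value of order k², which does not tend to 0, so the series diverges by the divergence test.

(-16/7, 2/7)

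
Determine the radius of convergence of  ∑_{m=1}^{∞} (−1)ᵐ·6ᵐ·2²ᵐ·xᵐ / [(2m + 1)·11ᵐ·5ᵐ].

Apply the ratio test: |a_{m+1}| / |a_m| = [(2m + 1)/(2(m+1) + 1)] · 6·4/(11·5), which tends to 24/55 as m → ∞.
Convergence for |x| · 24/55 < 1, i.e. |x| < 55/24. So R = 55/24.

R = 55/24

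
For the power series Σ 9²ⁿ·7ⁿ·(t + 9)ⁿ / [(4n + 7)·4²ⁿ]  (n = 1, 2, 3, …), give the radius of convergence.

By the ratio test, |a_{n+1}/a_n| = [(4n + 7)/(4(n+1) + 7)] · 81·7/16 → 567/16.
The series converges when 567/16 · |t + 9| < 1, giving R = 16/567.

R = 16/567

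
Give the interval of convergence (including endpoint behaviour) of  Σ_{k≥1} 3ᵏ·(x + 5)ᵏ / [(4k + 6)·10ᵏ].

By the ratio test, |a_{k+1}/a_k| = [(4k + 6)/(4(k+1) + 6)] · 3/10 → 3/10.
Thus R = 1/(3/10) = 10/3.
At x = -5/3: comparison with the harmonic series Σ 1/k shows the series diverges.
At x = -25/3: the terms alternate in sign and decrease monotonically to 0 in absolute value (size ~ c/k), so the alternating series test gives convergence.

[-25/3, -5/3)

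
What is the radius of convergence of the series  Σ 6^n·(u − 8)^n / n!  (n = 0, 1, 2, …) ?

By the ratio test, |a_{n+1}/a_n| = 6 · 1/(n+1) → 0.
The limit is 0, so the series converges for all u; R = ∞.

R = ∞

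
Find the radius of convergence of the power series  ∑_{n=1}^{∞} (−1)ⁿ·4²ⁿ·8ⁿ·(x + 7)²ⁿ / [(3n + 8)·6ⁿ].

R = √3/8

By the ratio test, |a_{n+1}/a_n| = [(3n + 8)/(3(n+1) + 8)] · 16·8/6 → 64/3.
Writing y = (x + 7)², the series in y has radius 3/64, so |x + 7| < √(3/64) and R = √3/8.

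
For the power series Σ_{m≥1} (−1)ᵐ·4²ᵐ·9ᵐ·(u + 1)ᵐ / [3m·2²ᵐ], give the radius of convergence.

R = 1/36

The ratio of consecutive coefficients is [3m/3(m+1)] · 16·9/4 → 36.
Convergence for |u + 1| · 36 < 1, i.e. |u + 1| < 1/36. So R = 1/36.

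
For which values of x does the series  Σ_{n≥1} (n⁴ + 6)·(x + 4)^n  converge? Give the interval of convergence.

The ratio of consecutive coefficients is ((n+1)⁴ + 6)/(n⁴ + 6) → 1.
Convergence for |x + 4| < 1, so R = 1.
When x = -3, the terms have absolute value of order n⁴, which does not tend to 0, so the series diverges by the divergence test.
Endpoint x = -5: the terms have absolute value of order n⁴, which does not tend to 0, so the series diverges by the divergence test.

(-5, -3)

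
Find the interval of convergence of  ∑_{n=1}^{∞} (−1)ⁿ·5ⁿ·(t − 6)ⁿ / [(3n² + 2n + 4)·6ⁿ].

Ratio test: |a_{n+1}/a_n| = [(3n² + 2n + 4)/(3(n+1)² + 2(n+1) + 4)] · 5/6 → 5/6 as n → ∞.
Hence the series converges for |t − 6| < 1/(5/6) = 6/5, so the radius of convergence is 6/5.
When t = 36/5, the series is dominated by a constant times Σ 1/n², which converges (p = 2 > 1).
When t = 24/5, the series is dominated by a constant times Σ 1/n², which converges (p = 2 > 1).

[24/5, 36/5]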